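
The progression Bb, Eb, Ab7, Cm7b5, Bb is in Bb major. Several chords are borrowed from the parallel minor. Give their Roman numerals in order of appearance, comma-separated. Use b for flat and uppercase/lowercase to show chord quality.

Bb major has the diatonic set Bb, Cm, Dm, Eb, F, Gm, Adim. Bb and Eb both belong to that set. Ab7 (Ab–C–Eb–Gb) is not: scale degree 7 in Bb major carries Adim (vii°). In Bb minor the chord on that degree is Ab7, so here it functions as bVII7, borrowed from the parallel minor. But Cm7b5 (C–Eb–Gb–Bb) is foreign: the diatonic ii on degree 2 is Cm, whereas Cm7b5 comes from Bb minor. It is labeled iiø7.

bVII7, iiø7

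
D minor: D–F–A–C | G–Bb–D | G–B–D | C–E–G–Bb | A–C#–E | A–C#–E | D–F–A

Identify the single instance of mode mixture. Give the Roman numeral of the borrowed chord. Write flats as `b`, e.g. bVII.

IV

In D minor (with V from harmonic minor) the diatonic chords are Dm, Edim, F, Gm, A, Bb, C. D–F–A–C = Dm7, G–Bb–D = Gm, C–E–G–Bb = C7, A–C#–E = A and D–F–A = Dm all belong to that set. G–B–D is not: scale degree 4 in D minor carries Gm (iv). In D major the chord on that degree is G, so here it functions as IV, borrowed from the parallel major.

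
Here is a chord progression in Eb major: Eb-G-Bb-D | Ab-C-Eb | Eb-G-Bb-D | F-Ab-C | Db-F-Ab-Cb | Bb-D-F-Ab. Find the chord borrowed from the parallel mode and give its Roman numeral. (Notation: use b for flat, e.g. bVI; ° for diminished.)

bVII7

The diatonic triads in Eb major are Eb, Fm, Gm, Ab, Bb, Cm, Ddim. Eb–G–Bb–D = Ebmaj7, Ab–C–Eb = Ab, F–Ab–C = Fm and Bb–D–F–Ab = Bb7 all belong to that set. Db–F–Ab–Cb is not: scale degree 7 in Eb major carries Ddim (vii°). In Eb minor the chord on that degree is Db7, so here it functions as bVII7, borrowed from the parallel minor.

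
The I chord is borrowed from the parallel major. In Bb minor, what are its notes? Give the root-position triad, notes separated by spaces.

The root, Bb, is scale degree 1 — the same note in Bb minor and Bb major; only the chord quality changes. Building the major chord from the parallel major on Bb: Bb–D–F.

Bb D F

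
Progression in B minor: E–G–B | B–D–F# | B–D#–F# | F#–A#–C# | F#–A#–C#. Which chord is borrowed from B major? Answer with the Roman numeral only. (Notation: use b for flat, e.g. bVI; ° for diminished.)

I

The diatonic triads in B minor (with V from harmonic minor) are Bm, C#dim, D, Em, F#, G, A. E–G–B = Em, B–D–F# = Bm and F#–A#–C# = F# all belong to that set. B–D#–F# is not: scale degree 1 in B minor carries Bm (i). In B major the chord on that degree is B, so here it functions as I, borrowed from the parallel major.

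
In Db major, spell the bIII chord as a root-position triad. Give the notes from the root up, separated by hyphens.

The root of bIII is the lowered 3rd degree: F becomes Fb. Stacking thirds in Db minor on Fb gives Fb–Ab–Cb.

Fb-Ab-Cb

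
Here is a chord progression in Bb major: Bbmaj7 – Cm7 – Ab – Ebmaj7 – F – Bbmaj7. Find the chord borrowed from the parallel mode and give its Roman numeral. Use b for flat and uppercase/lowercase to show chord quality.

In Bb major the diatonic chords are Bb, Cm, Dm, Eb, F, Gm, Adim. Bbmaj7, Cm7, Ebmaj7 and F are all diatonic. But Ab (Ab–C–Eb) is foreign: the diatonic vii° on degree 7 is Adim, whereas Ab comes from Bb minor. It is labeled bVII.

bVII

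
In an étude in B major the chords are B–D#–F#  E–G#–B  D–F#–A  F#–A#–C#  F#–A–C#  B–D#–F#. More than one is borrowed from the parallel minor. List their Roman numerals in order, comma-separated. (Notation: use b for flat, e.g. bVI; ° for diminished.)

bIII, v

The diatonic triads in B major are B, C#m, D#m, E, F#, G#m, A#dim. B–D#–F# = B, E–G#–B = E and F#–A#–C# = F# all belong to that set. But D–F#–A is foreign: the diatonic iii on degree 3 is D#m, whereas D comes from B minor. It is labeled bIII. F#–A–C# doesn't fit — on degree 5 B major would have F# (V). F#m is the degree-5 chord of B minor, so it is the borrowed v.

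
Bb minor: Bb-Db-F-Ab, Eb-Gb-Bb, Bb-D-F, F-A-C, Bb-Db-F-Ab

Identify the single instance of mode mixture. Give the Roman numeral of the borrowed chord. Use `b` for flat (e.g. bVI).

I

The diatonic triads in Bb minor (with V from harmonic minor) are Bbm, Cdim, Db, Ebm, F, Gb, Ab. Of the given chords, Bb–Db–F–Ab = Bbm7, Eb–Gb–Bb = Ebm and F–A–C = F are diatonic. Bb–D–F is not: scale degree 1 in Bb minor carries Bbm (i). In Bb major the chord on that degree is Bb, so here it functions as I, borrowed from the parallel major.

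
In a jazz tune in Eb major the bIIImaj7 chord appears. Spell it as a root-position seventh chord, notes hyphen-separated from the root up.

Gb-Bb-Db-F

Scale degree 3 in Eb major is G. bIIImaj7 uses the lowered form, Gb, taken from Eb minor. Building the major-seventh chord from the parallel minor on Gb: Gb–Bb–Db–F.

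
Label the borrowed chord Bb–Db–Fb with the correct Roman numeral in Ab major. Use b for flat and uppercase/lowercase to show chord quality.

Bb is scale degree 2 in Ab major. The diatonic chord on degree 2 would be Bbm (ii), but Bb–Db–Fb is the diminished chord from Ab minor. As a borrowed chord it is labeled ii°.

ii°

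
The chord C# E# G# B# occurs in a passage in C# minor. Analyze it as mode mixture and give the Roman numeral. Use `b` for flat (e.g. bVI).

Imaj7

The root C# is the diatonic 1st degree of C# minor; the borrowing shows in the chord quality. C#–E#–G#–B# is a major-seventh chord — the form found in C# major, not the diatonic i (C#m). Borrowed into C# minor it is written Imaj7.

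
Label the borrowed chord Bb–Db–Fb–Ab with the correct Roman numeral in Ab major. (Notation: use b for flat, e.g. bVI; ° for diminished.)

The root Bb is the diatonic 2nd degree of Ab major; the borrowing shows in the chord quality. Diatonically Ab major has Bbm (ii) on that degree; Bb–Db–Fb–Ab is instead the half-diminished-seventh chord native to Ab minor, so it takes the label iiø7.

iiø7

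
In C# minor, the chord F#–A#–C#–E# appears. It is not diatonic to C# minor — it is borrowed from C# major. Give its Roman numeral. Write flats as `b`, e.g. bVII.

IVmaj7

F# is scale degree 4 in C# minor. Diatonically C# minor has F#m (iv) on that degree; F#–A#–C#–E# is instead the major-seventh chord native to C# major, so it takes the label IVmaj7.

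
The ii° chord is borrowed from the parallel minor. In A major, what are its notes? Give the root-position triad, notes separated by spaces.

B D F

The root, B, is scale degree 2 — the same note in A major and A minor; only the chord quality changes. Building the diminished chord from the parallel minor on B: B–D–F.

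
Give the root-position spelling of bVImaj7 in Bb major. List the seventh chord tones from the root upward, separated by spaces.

Gb Bb Db F

bVImaj7 is built on the lowered scale degree 6. In Bb major degree 6 is G; lowered it becomes Gb. Stacking thirds in Bb minor on Gb gives Gb–Bb–Db–F.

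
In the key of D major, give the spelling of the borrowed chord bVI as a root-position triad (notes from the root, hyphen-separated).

Bb-D-F

Scale degree 6 in D major is B. bVI uses the lowered form, Bb, taken from D minor. Building the major chord from the parallel minor on Bb: Bb–D–F.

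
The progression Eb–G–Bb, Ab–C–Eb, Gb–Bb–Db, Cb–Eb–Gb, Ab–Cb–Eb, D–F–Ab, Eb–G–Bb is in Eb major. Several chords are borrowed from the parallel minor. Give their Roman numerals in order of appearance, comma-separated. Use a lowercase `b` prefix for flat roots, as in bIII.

bIII, bVI, iv

Eb major has the diatonic set Eb, Fm, Gm, Ab, Bb, Cm, Ddim. Eb–G–Bb = Eb, Ab–C–Eb = Ab and D–F–Ab = Ddim are all diatonic. Gb–Bb–Db is not: scale degree 3 in Eb major carries Gm (iii). In Eb minor the chord on that degree is Gb, so here it functions as bIII, borrowed from the parallel minor. But Cb–Eb–Gb is foreign: the diatonic vi on degree 6 is Cm, whereas Cb comes from Eb minor. It is labeled bVI. But Ab–Cb–Eb is foreign: the diatonic IV on degree 4 is Ab, whereas Abm comes from Eb minor. It is labeled iv.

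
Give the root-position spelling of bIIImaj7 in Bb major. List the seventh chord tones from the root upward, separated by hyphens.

The root of bIIImaj7 is the lowered 3rd degree: D becomes Db. In Bb minor the chord on Db is Db–F–Ab–C.

Db-F-Ab-C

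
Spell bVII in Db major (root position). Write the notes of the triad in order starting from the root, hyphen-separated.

Cb-Eb-Gb

The root of bVII is the lowered 7th degree: C becomes Cb. In Db minor the chord on Cb is Cb–Eb–Gb.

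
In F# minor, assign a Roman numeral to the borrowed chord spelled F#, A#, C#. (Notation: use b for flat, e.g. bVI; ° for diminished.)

The root F# is the diatonic 1st degree of F# minor; the borrowing shows in the chord quality. The diatonic chord on degree 1 would be F#m (i), but F#–A#–C# is the major chord from F# major. As a borrowed chord it is labeled I.

I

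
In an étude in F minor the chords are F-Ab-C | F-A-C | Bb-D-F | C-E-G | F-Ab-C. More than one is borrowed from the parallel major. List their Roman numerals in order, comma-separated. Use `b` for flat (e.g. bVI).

I, IV

The diatonic triads in F minor (with V from harmonic minor) are Fm, Gdim, Ab, Bbm, C, Db, Eb. F–Ab–C = Fm and C–E–G = C both belong to that set. F–A–C is not: scale degree 1 in F minor carries Fm (i). In F major the chord on that degree is F, so here it functions as I, borrowed from the parallel major. Bb–D–F is not: scale degree 4 in F minor carries Bbm (iv). In F major the chord on that degree is Bb, so here it functions as IV, borrowed from the parallel major.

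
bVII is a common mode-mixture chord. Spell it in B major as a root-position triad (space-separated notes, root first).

A C# E

Scale degree 7 in B major is A#. bVII uses the lowered form, A, taken from B minor. Stacking thirds in B minor on A gives A–C#–E.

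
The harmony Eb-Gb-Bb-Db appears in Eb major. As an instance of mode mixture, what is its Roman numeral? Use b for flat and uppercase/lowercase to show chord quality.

i7

Eb is scale degree 1 in Eb major. Diatonically Eb major has Eb (I) on that degree; Eb–Gb–Bb–Db is instead the minor-seventh chord native to Eb minor, so it takes the label i7.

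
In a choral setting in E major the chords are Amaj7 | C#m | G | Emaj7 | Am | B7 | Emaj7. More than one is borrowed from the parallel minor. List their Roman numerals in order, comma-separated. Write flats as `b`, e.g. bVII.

In E major the diatonic chords are E, F#m, G#m, A, B, C#m, D#dim. Amaj7, C#m, Emaj7 and B7 all belong to that set. But G (G–B–D) is foreign: the diatonic iii on degree 3 is G#m, whereas G comes from E minor. It is labeled bIII. Am (A–C–E) is not: scale degree 4 in E major carries A (IV). In E minor the chord on that degree is Am, so here it functions as iv, borrowed from the parallel minor.

bIII, iv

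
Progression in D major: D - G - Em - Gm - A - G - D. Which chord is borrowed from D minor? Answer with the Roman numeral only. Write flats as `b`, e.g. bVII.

In D major the diatonic chords are D, Em, F#m, G, A, Bm, C#dim. D, G, Em and A all belong to that set. Gm (G–Bb–D) doesn't fit — on degree 4 D major would have G (IV). Gm is the degree-4 chord of D minor, so it is the borrowed iv.

iv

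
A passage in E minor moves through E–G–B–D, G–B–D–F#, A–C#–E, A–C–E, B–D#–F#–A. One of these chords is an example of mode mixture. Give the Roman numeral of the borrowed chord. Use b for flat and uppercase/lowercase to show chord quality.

The diatonic triads in E minor (with V from harmonic minor) are Em, F#dim, G, Am, B, C, D. Of the given chords, E–G–B–D = Em7, G–B–D–F# = Gmaj7, A–C–E = Am and B–D#–F#–A = B7 are diatonic. But A–C#–E is foreign: the diatonic iv on degree 4 is Am, whereas A comes from E major. It is labeled IV.

IV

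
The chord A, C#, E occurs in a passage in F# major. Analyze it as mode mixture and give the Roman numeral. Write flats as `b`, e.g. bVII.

bIII

A is the lowered form of scale degree 3 in F# major (the diatonic degree 3 is A#). A–C#–E is a major chord — the form found in F# minor, not the diatonic iii (A#m). Borrowed into F# major it is written bIII.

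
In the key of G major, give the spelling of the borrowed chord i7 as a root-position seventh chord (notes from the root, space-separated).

i7 is built on scale degree 1, which is G in both G major and its parallel. In G minor the chord on G is G–Bb–D–F.

G Bb D F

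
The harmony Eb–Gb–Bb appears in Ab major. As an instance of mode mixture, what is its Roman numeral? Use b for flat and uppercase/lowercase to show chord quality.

v

The root Eb is the diatonic 5th degree of Ab major; the borrowing shows in the chord quality. The diatonic chord on degree 5 would be Eb (V), but Eb–Gb–Bb is the minor chord from Ab minor. As a borrowed chord it is labeled v.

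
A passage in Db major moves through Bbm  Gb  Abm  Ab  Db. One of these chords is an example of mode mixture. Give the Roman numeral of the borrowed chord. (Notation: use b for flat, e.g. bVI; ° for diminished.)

v

Db major has the diatonic set Db, Ebm, Fm, Gb, Ab, Bbm, Cdim. Bbm, Gb, Ab and Db all belong to that set. Abm (Ab–Cb–Eb) is not: scale degree 5 in Db major carries Ab (V). In Db minor the chord on that degree is Abm, so here it functions as v, borrowed from the parallel minor.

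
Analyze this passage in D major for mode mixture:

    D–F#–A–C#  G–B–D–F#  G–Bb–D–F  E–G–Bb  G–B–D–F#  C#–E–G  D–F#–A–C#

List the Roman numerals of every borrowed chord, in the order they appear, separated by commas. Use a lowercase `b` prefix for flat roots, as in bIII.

iv7, ii°

The diatonic triads in D major are D, Em, F#m, G, A, Bm, C#dim. D–F#–A–C# = Dmaj7, G–B–D–F# = Gmaj7 and C#–E–G = C#dim all belong to that set. G–Bb–D–F is not: scale degree 4 in D major carries G (IV). In D minor the chord on that degree is Gm7, so here it functions as iv7, borrowed from the parallel minor. E–G–Bb doesn't fit — on degree 2 D major would have Em (ii). Edim is the degree-2 chord of D minor, so it is the borrowed ii°.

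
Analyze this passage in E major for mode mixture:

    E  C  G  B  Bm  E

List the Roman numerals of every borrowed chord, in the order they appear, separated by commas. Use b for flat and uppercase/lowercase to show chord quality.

In E major the diatonic chords are E, F#m, G#m, A, B, C#m, D#dim. E and B both belong to that set. C (C–E–G) is not: scale degree 6 in E major carries C#m (vi). In E minor the chord on that degree is C, so here it functions as bVI, borrowed from the parallel minor. G (G–B–D) doesn't fit — on degree 3 E major would have G#m (iii). G is the degree-3 chord of E minor, so it is the borrowed bIII. Bm (B–D–F#) doesn't fit — on degree 5 E major would have B (V). Bm is the degree-5 chord of E minor, so it is the borrowed v.

bVI, bIII, v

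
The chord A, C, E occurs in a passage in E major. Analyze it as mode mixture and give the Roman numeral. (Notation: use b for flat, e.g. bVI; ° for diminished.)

iv

The root A is the diatonic 4th degree of E major; the borrowing shows in the chord quality. A–C–E is a minor chord — the form found in E minor, not the diatonic IV (A). Borrowed into E major it is written iv.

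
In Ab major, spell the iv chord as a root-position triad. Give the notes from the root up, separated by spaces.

Db Fb Ab

iv is built on scale degree 4, which is Db in both Ab major and its parallel. Building the minor chord from the parallel minor on Db: Db–Fb–Ab.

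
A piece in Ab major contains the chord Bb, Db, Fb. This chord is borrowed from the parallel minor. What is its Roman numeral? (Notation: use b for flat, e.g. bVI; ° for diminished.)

ii°

The root Bb is the diatonic 2nd degree of Ab major; the borrowing shows in the chord quality. The diatonic chord on degree 2 would be Bbm (ii), but Bb–Db–Fb is the diminished chord from Ab minor. As a borrowed chord it is labeled ii°.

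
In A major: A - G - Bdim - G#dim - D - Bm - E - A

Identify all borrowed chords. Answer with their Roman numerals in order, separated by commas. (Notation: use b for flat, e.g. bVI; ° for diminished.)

bVII, ii°

The diatonic triads in A major are A, Bm, C#m, D, E, F#m, G#dim. Of the given chords, A, G#dim, D, Bm and E are diatonic. But G (G–B–D) is foreign: the diatonic vii° on degree 7 is G#dim, whereas G comes from A minor. It is labeled bVII. Bdim (B–D–F) is not: scale degree 2 in A major carries Bm (ii). In A minor the chord on that degree is Bdim, so here it functions as ii°, borrowed from the parallel minor.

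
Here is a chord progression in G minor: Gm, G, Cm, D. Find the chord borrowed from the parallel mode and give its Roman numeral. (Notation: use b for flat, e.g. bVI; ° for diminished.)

I

In G minor (with V from harmonic minor) the diatonic chords are Gm, Adim, Bb, Cm, D, Eb, F. Gm, Cm and D are all diatonic. G (G–B–D) doesn't fit — on degree 1 G minor would have Gm (i). G is the degree-1 chord of G major, so it is the borrowed I.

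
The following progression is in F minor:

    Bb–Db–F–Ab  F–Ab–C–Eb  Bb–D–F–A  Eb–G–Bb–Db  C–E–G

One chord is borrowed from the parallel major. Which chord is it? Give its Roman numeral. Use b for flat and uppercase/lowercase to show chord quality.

The diatonic triads in F minor (with V from harmonic minor) are Fm, Gdim, Ab, Bbm, C, Db, Eb. Bb–Db–F–Ab = Bbm7, F–Ab–C–Eb = Fm7, Eb–G–Bb–Db = Eb7 and C–E–G = C are all diatonic. Bb–D–F–A doesn't fit — on degree 4 F minor would have Bbm (iv). Bbmaj7 is the degree-4 chord of F major, so it is the borrowed IVmaj7.

IVmaj7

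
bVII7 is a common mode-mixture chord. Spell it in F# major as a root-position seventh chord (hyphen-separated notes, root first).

bVII7 is built on the lowered scale degree 7. In F# major degree 7 is E#; lowered it becomes E. In F# minor the chord on E is E–G#–B–D.

E-G#-B-D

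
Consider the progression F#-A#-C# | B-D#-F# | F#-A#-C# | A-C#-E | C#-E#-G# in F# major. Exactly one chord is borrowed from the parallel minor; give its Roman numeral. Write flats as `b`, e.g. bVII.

F# major has the diatonic set F#, G#m, A#m, B, C#, D#m, E#dim. F#–A#–C# = F#, B–D#–F# = B and C#–E#–G# = C# are all diatonic. But A–C#–E is foreign: the diatonic iii on degree 3 is A#m, whereas A comes from F# minor. It is labeled bIII.

bIII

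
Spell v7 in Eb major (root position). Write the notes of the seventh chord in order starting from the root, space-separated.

The root, Bb, is scale degree 5 — the same note in Eb major and Eb minor; only the chord quality changes. Building the minor-seventh chord from the parallel minor on Bb: Bb–Db–F–Ab.

Bb Db F Ab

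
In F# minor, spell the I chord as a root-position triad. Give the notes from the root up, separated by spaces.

The root, F#, is scale degree 1 — the same note in F# minor and F# major; only the chord quality changes. Stacking thirds in F# major on F# gives F#–A#–C#.

F# A# C#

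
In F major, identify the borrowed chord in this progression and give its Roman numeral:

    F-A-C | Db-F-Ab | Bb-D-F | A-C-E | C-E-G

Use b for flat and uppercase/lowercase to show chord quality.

The diatonic triads in F major are F, Gm, Am, Bb, C, Dm, Edim. Of the given chords, F–A–C = F, Bb–D–F = Bb, A–C–E = Am and C–E–G = C are diatonic. Db–F–Ab is not: scale degree 6 in F major carries Dm (vi). In F minor the chord on that degree is Db, so here it functions as bVI, borrowed from the parallel minor.

bVI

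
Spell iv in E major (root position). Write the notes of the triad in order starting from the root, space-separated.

The root, A, is scale degree 4 — the same note in E major and E minor; only the chord quality changes. Stacking thirds in E minor on A gives A–C–E.

A C E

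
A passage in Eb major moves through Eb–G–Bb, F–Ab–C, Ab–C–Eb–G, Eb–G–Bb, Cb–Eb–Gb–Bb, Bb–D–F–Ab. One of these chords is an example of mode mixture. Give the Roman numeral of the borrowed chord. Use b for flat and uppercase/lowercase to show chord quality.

bVImaj7

The diatonic triads in Eb major are Eb, Fm, Gm, Ab, Bb, Cm, Ddim. Eb–G–Bb = Eb, F–Ab–C = Fm, Ab–C–Eb–G = Abmaj7 and Bb–D–F–Ab = Bb7 all belong to that set. Cb–Eb–Gb–Bb doesn't fit — on degree 6 Eb major would have Cm (vi). Cbmaj7 is the degree-6 chord of Eb minor, so it is the borrowed bVImaj7.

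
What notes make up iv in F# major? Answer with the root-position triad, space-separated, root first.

B D F#

iv is built on scale degree 4, which is B in both F# major and its parallel. Stacking thirds in F# minor on B gives B–D–F#.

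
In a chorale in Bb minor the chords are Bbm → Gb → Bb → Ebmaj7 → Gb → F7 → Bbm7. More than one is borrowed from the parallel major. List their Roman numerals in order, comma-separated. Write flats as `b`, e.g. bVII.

In Bb minor (with V from harmonic minor) the diatonic chords are Bbm, Cdim, Db, Ebm, F, Gb, Ab. Bbm, Gb, F7 and Bbm7 all belong to that set. Bb (Bb–D–F) doesn't fit — on degree 1 Bb minor would have Bbm (i). Bb is the degree-1 chord of Bb major, so it is the borrowed I. Ebmaj7 (Eb–G–Bb–D) doesn't fit — on degree 4 Bb minor would have Ebm (iv). Ebmaj7 is the degree-4 chord of Bb major, so it is the borrowed IVmaj7.

I, IVmaj7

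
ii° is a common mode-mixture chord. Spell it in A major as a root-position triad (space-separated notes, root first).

B D F

The root, B, is scale degree 2 — the same note in A major and A minor; only the chord quality changes. In A minor the chord on B is B–D–F.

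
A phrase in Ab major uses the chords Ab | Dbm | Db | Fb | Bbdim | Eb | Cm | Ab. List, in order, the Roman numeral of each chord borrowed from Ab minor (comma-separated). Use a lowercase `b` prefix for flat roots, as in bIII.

Ab major has the diatonic set Ab, Bbm, Cm, Db, Eb, Fm, Gdim. Of the given chords, Ab, Db, Eb and Cm are diatonic. Dbm (Db–Fb–Ab) is not: scale degree 4 in Ab major carries Db (IV). In Ab minor the chord on that degree is Dbm, so here it functions as iv, borrowed from the parallel minor. Fb (Fb–Ab–Cb) doesn't fit — on degree 6 Ab major would have Fm (vi). Fb is the degree-6 chord of Ab minor, so it is the borrowed bVI. Bbdim (Bb–Db–Fb) is not: scale degree 2 in Ab major carries Bbm (ii). In Ab minor the chord on that degree is Bbdim, so here it functions as ii°, borrowed from the parallel minor.

iv, bVI, ii°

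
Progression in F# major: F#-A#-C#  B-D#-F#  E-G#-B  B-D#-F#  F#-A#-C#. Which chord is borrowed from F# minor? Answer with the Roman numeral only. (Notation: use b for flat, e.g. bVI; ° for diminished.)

bVII

The diatonic triads in F# major are F#, G#m, A#m, B, C#, D#m, E#dim. F#–A#–C# = F# and B–D#–F# = B are both diatonic. E–G#–B is not: scale degree 7 in F# major carries E#dim (vii°). In F# minor the chord on that degree is E, so here it functions as bVII, borrowed from the parallel minor.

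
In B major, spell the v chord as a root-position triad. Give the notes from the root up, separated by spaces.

The root, F#, is scale degree 5 — the same note in B major and B minor; only the chord quality changes. Building the minor chord from the parallel minor on F#: F#–A–C#.

F# A C#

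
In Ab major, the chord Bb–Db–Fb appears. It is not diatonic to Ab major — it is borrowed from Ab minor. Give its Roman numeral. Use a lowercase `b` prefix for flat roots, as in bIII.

The root Bb is the diatonic 2nd degree of Ab major; the borrowing shows in the chord quality. The diatonic chord on degree 2 would be Bbm (ii), but Bb–Db–Fb is the diminished chord from Ab minor. As a borrowed chord it is labeled ii°.

ii°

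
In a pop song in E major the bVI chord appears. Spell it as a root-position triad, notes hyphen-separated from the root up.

bVI is built on the lowered scale degree 6. In E major degree 6 is C#; lowered it becomes C. Stacking thirds in E minor on C gives C–E–G.

C-E-G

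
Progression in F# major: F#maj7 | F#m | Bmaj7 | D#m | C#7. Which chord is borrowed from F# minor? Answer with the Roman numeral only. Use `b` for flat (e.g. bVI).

The diatonic triads in F# major are F#, G#m, A#m, B, C#, D#m, E#dim. Of the given chords, F#maj7, Bmaj7, D#m and C#7 are diatonic. F#m (F#–A–C#) is not: scale degree 1 in F# major carries F# (I). In F# minor the chord on that degree is F#m, so here it functions as i, borrowed from the parallel minor.

i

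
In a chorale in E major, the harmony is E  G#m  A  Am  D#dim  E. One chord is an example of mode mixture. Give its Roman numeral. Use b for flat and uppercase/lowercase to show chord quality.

iv

E major has the diatonic set E, F#m, G#m, A, B, C#m, D#dim. E, G#m, A and D#dim are all diatonic. Am (A–C–E) is not: scale degree 4 in E major carries A (IV). In E minor the chord on that degree is Am, so here it functions as iv, borrowed from the parallel minor.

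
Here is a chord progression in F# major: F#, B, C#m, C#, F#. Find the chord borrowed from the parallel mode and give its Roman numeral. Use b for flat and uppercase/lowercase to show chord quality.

In F# major the diatonic chords are F#, G#m, A#m, B, C#, D#m, E#dim. F#, B and C# all belong to that set. C#m (C#–E–G#) is not: scale degree 5 in F# major carries C# (V). In F# minor the chord on that degree is C#m, so here it functions as v, borrowed from the parallel minor.

v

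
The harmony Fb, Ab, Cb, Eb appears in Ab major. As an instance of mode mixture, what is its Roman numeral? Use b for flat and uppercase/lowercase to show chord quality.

In Ab major scale degree 6 is F; Fb is its lowered form, from Ab minor. Diatonically Ab major has Fm (vi) on that degree; Fb–Ab–Cb–Eb is instead the major-seventh chord native to Ab minor, so it takes the label bVImaj7.

bVImaj7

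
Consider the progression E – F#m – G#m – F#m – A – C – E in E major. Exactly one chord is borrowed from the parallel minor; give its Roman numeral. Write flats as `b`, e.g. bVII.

bVI

In E major the diatonic chords are E, F#m, G#m, A, B, C#m, D#dim. E, F#m, G#m and A all belong to that set. C (C–E–G) is not: scale degree 6 in E major carries C#m (vi). In E minor the chord on that degree is C, so here it functions as bVI, borrowed from the parallel minor.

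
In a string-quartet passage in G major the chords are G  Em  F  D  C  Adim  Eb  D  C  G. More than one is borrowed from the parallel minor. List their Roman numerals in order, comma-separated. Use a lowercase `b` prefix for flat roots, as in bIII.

In G major the diatonic chords are G, Am, Bm, C, D, Em, F#dim. G, Em, D and C are all diatonic. F (F–A–C) is not: scale degree 7 in G major carries F#dim (vii°). In G minor the chord on that degree is F, so here it functions as bVII, borrowed from the parallel minor. Adim (A–C–Eb) is not: scale degree 2 in G major carries Am (ii). In G minor the chord on that degree is Adim, so here it functions as ii°, borrowed from the parallel minor. Eb (Eb–G–Bb) doesn't fit — on degree 6 G major would have Em (vi). Eb is the degree-6 chord of G minor, so it is the borrowed bVI.

bVII, ii°, bVI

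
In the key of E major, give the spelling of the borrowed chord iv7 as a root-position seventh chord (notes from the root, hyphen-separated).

iv7 is built on scale degree 4, which is A in both E major and its parallel. In E minor the chord on A is A–C–E–G.

A-C-E-G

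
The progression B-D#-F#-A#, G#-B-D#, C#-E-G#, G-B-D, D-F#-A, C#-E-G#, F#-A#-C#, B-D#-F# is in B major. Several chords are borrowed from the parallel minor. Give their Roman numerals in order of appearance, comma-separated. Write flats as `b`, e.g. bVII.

bVI, bIII

B major has the diatonic set B, C#m, D#m, E, F#, G#m, A#dim. Of the given chords, B–D#–F#–A# = Bmaj7, G#–B–D# = G#m, C#–E–G# = C#m, F#–A#–C# = F# and B–D#–F# = B are diatonic. G–B–D doesn't fit — on degree 6 B major would have G#m (vi). G is the degree-6 chord of B minor, so it is the borrowed bVI. But D–F#–A is foreign: the diatonic iii on degree 3 is D#m, whereas D comes from B minor. It is labeled bIII.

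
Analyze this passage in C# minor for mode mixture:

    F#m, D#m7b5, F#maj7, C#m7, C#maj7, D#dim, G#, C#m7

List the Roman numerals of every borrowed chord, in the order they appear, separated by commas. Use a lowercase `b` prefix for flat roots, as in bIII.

The diatonic triads in C# minor (with V from harmonic minor) are C#m, D#dim, E, F#m, G#, A, B. Of the given chords, F#m, D#m7b5, C#m7, D#dim and G# are diatonic. But F#maj7 (F#–A#–C#–E#) is foreign: the diatonic iv on degree 4 is F#m, whereas F#maj7 comes from C# major. It is labeled IVmaj7. C#maj7 (C#–E#–G#–B#) doesn't fit — on degree 1 C# minor would have C#m (i). C#maj7 is the degree-1 chord of C# major, so it is the borrowed Imaj7.

IVmaj7, Imaj7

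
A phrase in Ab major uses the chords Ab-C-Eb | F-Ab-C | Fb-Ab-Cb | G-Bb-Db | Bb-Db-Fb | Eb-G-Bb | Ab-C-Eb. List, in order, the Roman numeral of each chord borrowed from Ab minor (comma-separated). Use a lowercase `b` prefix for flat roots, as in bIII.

In Ab major the diatonic chords are Ab, Bbm, Cm, Db, Eb, Fm, Gdim. Ab–C–Eb = Ab, F–Ab–C = Fm, G–Bb–Db = Gdim and Eb–G–Bb = Eb all belong to that set. But Fb–Ab–Cb is foreign: the diatonic vi on degree 6 is Fm, whereas Fb comes from Ab minor. It is labeled bVI. But Bb–Db–Fb is foreign: the diatonic ii on degree 2 is Bbm, whereas Bbdim comes from Ab minor. It is labeled ii°.

bVI, ii°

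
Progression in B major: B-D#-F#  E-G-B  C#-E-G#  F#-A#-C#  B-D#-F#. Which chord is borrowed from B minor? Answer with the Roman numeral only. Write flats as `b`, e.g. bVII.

iv

B major has the diatonic set B, C#m, D#m, E, F#, G#m, A#dim. B–D#–F# = B, C#–E–G# = C#m and F#–A#–C# = F# all belong to that set. But E–G–B is foreign: the diatonic IV on degree 4 is E, whereas Em comes from B minor. It is labeled iv.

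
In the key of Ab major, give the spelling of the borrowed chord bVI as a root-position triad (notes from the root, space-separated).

Fb Ab Cb

Scale degree 6 in Ab major is F. bVI uses the lowered form, Fb, taken from Ab minor. Building the major chord from the parallel minor on Fb: Fb–Ab–Cb.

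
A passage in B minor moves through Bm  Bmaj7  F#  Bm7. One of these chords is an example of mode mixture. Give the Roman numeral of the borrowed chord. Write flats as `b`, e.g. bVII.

In B minor (with V from harmonic minor) the diatonic chords are Bm, C#dim, D, Em, F#, G, A. Bm, F# and Bm7 are all diatonic. But Bmaj7 (B–D#–F#–A#) is foreign: the diatonic i on degree 1 is Bm, whereas Bmaj7 comes from B major. It is labeled Imaj7.

Imaj7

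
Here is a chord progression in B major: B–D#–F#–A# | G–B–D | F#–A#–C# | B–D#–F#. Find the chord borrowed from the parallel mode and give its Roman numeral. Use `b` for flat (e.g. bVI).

bVI

The diatonic triads in B major are B, C#m, D#m, E, F#, G#m, A#dim. B–D#–F#–A# = Bmaj7, F#–A#–C# = F# and B–D#–F# = B all belong to that set. G–B–D is not: scale degree 6 in B major carries G#m (vi). In B minor the chord on that degree is G, so here it functions as bVI, borrowed from the parallel minor.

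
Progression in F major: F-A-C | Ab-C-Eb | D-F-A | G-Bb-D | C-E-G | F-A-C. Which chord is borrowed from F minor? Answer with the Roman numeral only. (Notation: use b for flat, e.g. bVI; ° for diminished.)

bIII

F major has the diatonic set F, Gm, Am, Bb, C, Dm, Edim. F–A–C = F, D–F–A = Dm, G–Bb–D = Gm and C–E–G = C all belong to that set. Ab–C–Eb doesn't fit — on degree 3 F major would have Am (iii). Ab is the degree-3 chord of F minor, so it is the borrowed bIII.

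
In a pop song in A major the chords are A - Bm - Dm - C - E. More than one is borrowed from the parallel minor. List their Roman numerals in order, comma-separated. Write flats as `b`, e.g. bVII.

iv, bIII

A major has the diatonic set A, Bm, C#m, D, E, F#m, G#dim. Of the given chords, A, Bm and E are diatonic. Dm (D–F–A) doesn't fit — on degree 4 A major would have D (IV). Dm is the degree-4 chord of A minor, so it is the borrowed iv. C (C–E–G) is not: scale degree 3 in A major carries C#m (iii). In A minor the chord on that degree is C, so here it functions as bIII, borrowed from the parallel minor.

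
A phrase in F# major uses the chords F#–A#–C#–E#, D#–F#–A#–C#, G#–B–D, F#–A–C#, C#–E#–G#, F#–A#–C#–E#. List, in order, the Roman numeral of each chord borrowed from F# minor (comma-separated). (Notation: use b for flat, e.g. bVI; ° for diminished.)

F# major has the diatonic set F#, G#m, A#m, B, C#, D#m, E#dim. F#–A#–C#–E# = F#maj7, D#–F#–A#–C# = D#m7 and C#–E#–G# = C# are all diatonic. But G#–B–D is foreign: the diatonic ii on degree 2 is G#m, whereas G#dim comes from F# minor. It is labeled ii°. But F#–A–C# is foreign: the diatonic I on degree 1 is F#, whereas F#m comes from F# minor. It is labeled i.

ii°, i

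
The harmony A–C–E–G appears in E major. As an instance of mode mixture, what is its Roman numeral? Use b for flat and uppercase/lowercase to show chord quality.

iv7

A is scale degree 4 in E major. The diatonic chord on degree 4 would be A (IV), but A–C–E–G is the minor-seventh chord from E minor. As a borrowed chord it is labeled iv7.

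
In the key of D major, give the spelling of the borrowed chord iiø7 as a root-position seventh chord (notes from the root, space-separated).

The root, E, is scale degree 2 — the same note in D major and D minor; only the chord quality changes. Building the half-diminished-seventh chord from the parallel minor on E: E–G–Bb–D.

E G Bb D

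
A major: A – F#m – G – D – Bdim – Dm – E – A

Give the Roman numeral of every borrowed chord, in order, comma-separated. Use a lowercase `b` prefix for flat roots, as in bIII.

The diatonic triads in A major are A, Bm, C#m, D, E, F#m, G#dim. A, F#m, D and E are all diatonic. But G (G–B–D) is foreign: the diatonic vii° on degree 7 is G#dim, whereas G comes from A minor. It is labeled bVII. Bdim (B–D–F) is not: scale degree 2 in A major carries Bm (ii). In A minor the chord on that degree is Bdim, so here it functions as ii°, borrowed from the parallel minor. Dm (D–F–A) doesn't fit — on degree 4 A major would have D (IV). Dm is the degree-4 chord of A minor, so it is the borrowed iv.

bVII, ii°, iv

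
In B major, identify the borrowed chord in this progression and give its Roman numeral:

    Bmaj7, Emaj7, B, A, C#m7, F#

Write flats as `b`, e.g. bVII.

The diatonic triads in B major are B, C#m, D#m, E, F#, G#m, A#dim. Bmaj7, Emaj7, B, C#m7 and F# all belong to that set. But A (A–C#–E) is foreign: the diatonic vii° on degree 7 is A#dim, whereas A comes from B minor. It is labeled bVII.

bVII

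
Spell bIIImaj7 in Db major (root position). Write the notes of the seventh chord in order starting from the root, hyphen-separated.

bIIImaj7 is built on the lowered scale degree 3. In Db major degree 3 is F; lowered it becomes Fb. Building the major-seventh chord from the parallel minor on Fb: Fb–Ab–Cb–Eb.

Fb-Ab-Cb-Eb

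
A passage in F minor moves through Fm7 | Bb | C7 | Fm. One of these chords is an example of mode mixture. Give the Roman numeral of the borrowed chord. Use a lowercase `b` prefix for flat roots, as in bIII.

F minor has the diatonic set Fm, Gdim, Ab, Bbm, C, Db, Eb (with V from harmonic minor). Of the given chords, Fm7, C7 and Fm are diatonic. Bb (Bb–D–F) is not: scale degree 4 in F minor carries Bbm (iv). In F major the chord on that degree is Bb, so here it functions as IV, borrowed from the parallel major.

IV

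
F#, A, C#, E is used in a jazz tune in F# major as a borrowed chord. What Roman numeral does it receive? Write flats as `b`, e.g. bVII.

i7

F# is scale degree 1 in F# major. Diatonically F# major has F# (I) on that degree; F#–A–C#–E is instead the minor-seventh chord native to F# minor, so it takes the label i7.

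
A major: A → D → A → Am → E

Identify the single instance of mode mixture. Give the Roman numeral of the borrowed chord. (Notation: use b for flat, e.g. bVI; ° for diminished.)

In A major the diatonic chords are A, Bm, C#m, D, E, F#m, G#dim. A, D and E all belong to that set. Am (A–C–E) is not: scale degree 1 in A major carries A (I). In A minor the chord on that degree is Am, so here it functions as i, borrowed from the parallel minor.

i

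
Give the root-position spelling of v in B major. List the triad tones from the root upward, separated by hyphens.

The root, F#, is scale degree 5 — the same note in B major and B minor; only the chord quality changes. In B minor the chord on F# is F#–A–C#.

F#-A-C#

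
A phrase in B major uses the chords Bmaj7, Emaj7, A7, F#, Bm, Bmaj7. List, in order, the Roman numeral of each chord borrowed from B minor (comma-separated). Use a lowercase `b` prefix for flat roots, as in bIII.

bVII7, i

B major has the diatonic set B, C#m, D#m, E, F#, G#m, A#dim. Bmaj7, Emaj7 and F# all belong to that set. A7 (A–C#–E–G) doesn't fit — on degree 7 B major would have A#dim (vii°). A7 is the degree-7 chord of B minor, so it is the borrowed bVII7. Bm (B–D–F#) doesn't fit — on degree 1 B major would have B (I). Bm is the degree-1 chord of B minor, so it is the borrowed i.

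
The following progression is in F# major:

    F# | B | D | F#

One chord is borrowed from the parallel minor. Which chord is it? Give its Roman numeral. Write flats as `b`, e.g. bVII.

bVI

In F# major the diatonic chords are F#, G#m, A#m, B, C#, D#m, E#dim. F# and B both belong to that set. D (D–F#–A) is not: scale degree 6 in F# major carries D#m (vi). In F# minor the chord on that degree is D, so here it functions as bVI, borrowed from the parallel minor.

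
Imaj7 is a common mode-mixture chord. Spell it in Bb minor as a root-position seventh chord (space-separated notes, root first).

Imaj7 is built on scale degree 1, which is Bb in both Bb minor and its parallel. In Bb major the chord on Bb is Bb–D–F–A.

Bb D F A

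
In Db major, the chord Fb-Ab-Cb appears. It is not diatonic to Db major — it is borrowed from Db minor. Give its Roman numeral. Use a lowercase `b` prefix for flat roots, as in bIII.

Fb is the lowered form of scale degree 3 in Db major (the diatonic degree 3 is F). Diatonically Db major has Fm (iii) on that degree; Fb–Ab–Cb is instead the major chord native to Db minor, so it takes the label bIII.

bIII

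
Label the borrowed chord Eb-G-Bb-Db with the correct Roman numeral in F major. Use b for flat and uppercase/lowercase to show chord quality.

The root Eb is the lowered 7th scale degree — diatonically F major has E there. Eb–G–Bb–Db is a dominant-seventh chord — the form found in F minor, not the diatonic vii° (Edim). Borrowed into F major it is written bVII7.

bVII7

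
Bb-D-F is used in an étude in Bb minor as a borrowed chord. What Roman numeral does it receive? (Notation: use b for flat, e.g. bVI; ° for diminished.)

I

Bb is scale degree 1 in Bb minor. Bb–D–F is a major chord — the form found in Bb major, not the diatonic i (Bbm). Borrowed into Bb minor it is written I.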